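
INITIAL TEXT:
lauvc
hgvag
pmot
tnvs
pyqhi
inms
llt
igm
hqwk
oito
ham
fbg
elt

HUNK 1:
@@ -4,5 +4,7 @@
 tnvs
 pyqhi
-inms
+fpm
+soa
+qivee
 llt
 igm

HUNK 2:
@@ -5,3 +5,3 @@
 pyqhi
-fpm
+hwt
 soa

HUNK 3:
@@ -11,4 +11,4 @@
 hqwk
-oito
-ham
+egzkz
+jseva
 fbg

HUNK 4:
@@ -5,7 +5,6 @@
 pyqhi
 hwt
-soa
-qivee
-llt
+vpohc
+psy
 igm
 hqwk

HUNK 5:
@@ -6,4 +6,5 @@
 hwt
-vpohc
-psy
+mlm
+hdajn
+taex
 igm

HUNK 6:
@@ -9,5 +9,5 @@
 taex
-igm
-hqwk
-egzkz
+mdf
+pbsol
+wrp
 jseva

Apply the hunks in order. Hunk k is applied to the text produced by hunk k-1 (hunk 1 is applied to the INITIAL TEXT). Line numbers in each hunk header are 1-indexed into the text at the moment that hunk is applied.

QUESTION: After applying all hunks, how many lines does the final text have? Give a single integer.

Hunk 1: at line 4 remove [inms] add [fpm,soa,qivee] -> 15 lines: lauvc hgvag pmot tnvs pyqhi fpm soa qivee llt igm hqwk oito ham fbg elt
Hunk 2: at line 5 remove [fpm] add [hwt] -> 15 lines: lauvc hgvag pmot tnvs pyqhi hwt soa qivee llt igm hqwk oito ham fbg elt
Hunk 3: at line 11 remove [oito,ham] add [egzkz,jseva] -> 15 lines: lauvc hgvag pmot tnvs pyqhi hwt soa qivee llt igm hqwk egzkz jseva fbg elt
Hunk 4: at line 5 remove [soa,qivee,llt] add [vpohc,psy] -> 14 lines: lauvc hgvag pmot tnvs pyqhi hwt vpohc psy igm hqwk egzkz jseva fbg elt
Hunk 5: at line 6 remove [vpohc,psy] add [mlm,hdajn,taex] -> 15 lines: lauvc hgvag pmot tnvs pyqhi hwt mlm hdajn taex igm hqwk egzkz jseva fbg elt
Hunk 6: at line 9 remove [igm,hqwk,egzkz] add [mdf,pbsol,wrp] -> 15 lines: lauvc hgvag pmot tnvs pyqhi hwt mlm hdajn taex mdf pbsol wrp jseva fbg elt
Final line count: 15

Answer: 15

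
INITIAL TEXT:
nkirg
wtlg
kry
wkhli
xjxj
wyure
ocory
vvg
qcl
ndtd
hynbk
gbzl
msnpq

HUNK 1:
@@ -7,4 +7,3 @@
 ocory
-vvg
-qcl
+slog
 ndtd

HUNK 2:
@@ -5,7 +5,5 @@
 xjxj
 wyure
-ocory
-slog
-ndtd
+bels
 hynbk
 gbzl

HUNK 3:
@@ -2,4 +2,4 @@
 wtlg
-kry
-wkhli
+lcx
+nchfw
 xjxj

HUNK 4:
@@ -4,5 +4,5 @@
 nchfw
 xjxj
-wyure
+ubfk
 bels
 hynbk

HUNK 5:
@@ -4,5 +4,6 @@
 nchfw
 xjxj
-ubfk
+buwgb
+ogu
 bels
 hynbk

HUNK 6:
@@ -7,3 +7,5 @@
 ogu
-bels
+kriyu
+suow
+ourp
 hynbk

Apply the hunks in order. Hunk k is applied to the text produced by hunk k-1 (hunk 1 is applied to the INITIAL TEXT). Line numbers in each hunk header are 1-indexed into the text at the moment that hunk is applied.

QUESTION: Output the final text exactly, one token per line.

Hunk 1: at line 7 remove [vvg,qcl] add [slog] -> 12 lines: nkirg wtlg kry wkhli xjxj wyure ocory slog ndtd hynbk gbzl msnpq
Hunk 2: at line 5 remove [ocory,slog,ndtd] add [bels] -> 10 lines: nkirg wtlg kry wkhli xjxj wyure bels hynbk gbzl msnpq
Hunk 3: at line 2 remove [kry,wkhli] add [lcx,nchfw] -> 10 lines: nkirg wtlg lcx nchfw xjxj wyure bels hynbk gbzl msnpq
Hunk 4: at line 4 remove [wyure] add [ubfk] -> 10 lines: nkirg wtlg lcx nchfw xjxj ubfk bels hynbk gbzl msnpq
Hunk 5: at line 4 remove [ubfk] add [buwgb,ogu] -> 11 lines: nkirg wtlg lcx nchfw xjxj buwgb ogu bels hynbk gbzl msnpq
Hunk 6: at line 7 remove [bels] add [kriyu,suow,ourp] -> 13 lines: nkirg wtlg lcx nchfw xjxj buwgb ogu kriyu suow ourp hynbk gbzl msnpq

Answer: nkirg
wtlg
lcx
nchfw
xjxj
buwgb
ogu
kriyu
suow
ourp
hynbk
gbzl
msnpq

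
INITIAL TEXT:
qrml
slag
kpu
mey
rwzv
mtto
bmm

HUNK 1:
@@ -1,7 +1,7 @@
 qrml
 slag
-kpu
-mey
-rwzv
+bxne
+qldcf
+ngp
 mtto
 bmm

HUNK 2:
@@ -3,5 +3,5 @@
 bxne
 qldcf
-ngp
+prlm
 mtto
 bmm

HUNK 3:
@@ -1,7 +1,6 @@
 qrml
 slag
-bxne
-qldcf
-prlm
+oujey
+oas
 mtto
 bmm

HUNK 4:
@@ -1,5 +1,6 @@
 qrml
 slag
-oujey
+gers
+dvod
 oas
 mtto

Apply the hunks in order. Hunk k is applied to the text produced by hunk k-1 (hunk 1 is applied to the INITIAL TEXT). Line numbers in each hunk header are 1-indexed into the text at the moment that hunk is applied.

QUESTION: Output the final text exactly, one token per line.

Answer: qrml
slag
gers
dvod
oas
mtto
bmm

Derivation:
Hunk 1: at line 1 remove [kpu,mey,rwzv] add [bxne,qldcf,ngp] -> 7 lines: qrml slag bxne qldcf ngp mtto bmm
Hunk 2: at line 3 remove [ngp] add [prlm] -> 7 lines: qrml slag bxne qldcf prlm mtto bmm
Hunk 3: at line 1 remove [bxne,qldcf,prlm] add [oujey,oas] -> 6 lines: qrml slag oujey oas mtto bmm
Hunk 4: at line 1 remove [oujey] add [gers,dvod] -> 7 lines: qrml slag gers dvod oas mtto bmm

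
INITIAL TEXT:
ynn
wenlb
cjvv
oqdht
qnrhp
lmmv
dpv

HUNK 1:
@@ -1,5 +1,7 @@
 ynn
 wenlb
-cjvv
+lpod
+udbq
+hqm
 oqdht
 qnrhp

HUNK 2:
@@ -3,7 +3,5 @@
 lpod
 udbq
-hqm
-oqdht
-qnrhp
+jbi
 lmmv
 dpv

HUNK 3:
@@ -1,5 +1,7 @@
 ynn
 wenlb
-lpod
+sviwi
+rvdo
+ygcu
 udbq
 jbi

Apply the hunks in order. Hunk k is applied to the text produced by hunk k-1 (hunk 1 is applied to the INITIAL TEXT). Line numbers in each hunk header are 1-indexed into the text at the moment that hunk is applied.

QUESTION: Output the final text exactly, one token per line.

Answer: ynn
wenlb
sviwi
rvdo
ygcu
udbq
jbi
lmmv
dpv

Derivation:
Hunk 1: at line 1 remove [cjvv] add [lpod,udbq,hqm] -> 9 lines: ynn wenlb lpod udbq hqm oqdht qnrhp lmmv dpv
Hunk 2: at line 3 remove [hqm,oqdht,qnrhp] add [jbi] -> 7 lines: ynn wenlb lpod udbq jbi lmmv dpv
Hunk 3: at line 1 remove [lpod] add [sviwi,rvdo,ygcu] -> 9 lines: ynn wenlb sviwi rvdo ygcu udbq jbi lmmv dpv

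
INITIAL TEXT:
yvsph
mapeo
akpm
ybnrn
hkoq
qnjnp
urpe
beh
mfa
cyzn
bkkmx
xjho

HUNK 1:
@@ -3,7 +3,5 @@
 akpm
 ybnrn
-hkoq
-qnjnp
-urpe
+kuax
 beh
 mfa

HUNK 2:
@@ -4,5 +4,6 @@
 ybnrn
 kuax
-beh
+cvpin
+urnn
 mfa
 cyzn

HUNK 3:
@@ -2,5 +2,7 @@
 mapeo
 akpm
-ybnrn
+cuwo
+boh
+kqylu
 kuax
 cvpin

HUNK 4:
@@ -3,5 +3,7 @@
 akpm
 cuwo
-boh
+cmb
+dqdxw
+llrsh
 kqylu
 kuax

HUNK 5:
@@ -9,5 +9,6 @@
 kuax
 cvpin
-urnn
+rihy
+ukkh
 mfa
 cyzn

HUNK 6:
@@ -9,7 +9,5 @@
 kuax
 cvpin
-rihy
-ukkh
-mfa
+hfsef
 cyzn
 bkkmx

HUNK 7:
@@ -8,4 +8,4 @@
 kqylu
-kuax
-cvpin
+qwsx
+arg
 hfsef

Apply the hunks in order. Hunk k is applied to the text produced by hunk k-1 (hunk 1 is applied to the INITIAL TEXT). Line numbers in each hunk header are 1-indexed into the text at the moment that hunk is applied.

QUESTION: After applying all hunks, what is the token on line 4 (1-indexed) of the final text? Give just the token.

Answer: cuwo

Derivation:
Hunk 1: at line 3 remove [hkoq,qnjnp,urpe] add [kuax] -> 10 lines: yvsph mapeo akpm ybnrn kuax beh mfa cyzn bkkmx xjho
Hunk 2: at line 4 remove [beh] add [cvpin,urnn] -> 11 lines: yvsph mapeo akpm ybnrn kuax cvpin urnn mfa cyzn bkkmx xjho
Hunk 3: at line 2 remove [ybnrn] add [cuwo,boh,kqylu] -> 13 lines: yvsph mapeo akpm cuwo boh kqylu kuax cvpin urnn mfa cyzn bkkmx xjho
Hunk 4: at line 3 remove [boh] add [cmb,dqdxw,llrsh] -> 15 lines: yvsph mapeo akpm cuwo cmb dqdxw llrsh kqylu kuax cvpin urnn mfa cyzn bkkmx xjho
Hunk 5: at line 9 remove [urnn] add [rihy,ukkh] -> 16 lines: yvsph mapeo akpm cuwo cmb dqdxw llrsh kqylu kuax cvpin rihy ukkh mfa cyzn bkkmx xjho
Hunk 6: at line 9 remove [rihy,ukkh,mfa] add [hfsef] -> 14 lines: yvsph mapeo akpm cuwo cmb dqdxw llrsh kqylu kuax cvpin hfsef cyzn bkkmx xjho
Hunk 7: at line 8 remove [kuax,cvpin] add [qwsx,arg] -> 14 lines: yvsph mapeo akpm cuwo cmb dqdxw llrsh kqylu qwsx arg hfsef cyzn bkkmx xjho
Final line 4: cuwo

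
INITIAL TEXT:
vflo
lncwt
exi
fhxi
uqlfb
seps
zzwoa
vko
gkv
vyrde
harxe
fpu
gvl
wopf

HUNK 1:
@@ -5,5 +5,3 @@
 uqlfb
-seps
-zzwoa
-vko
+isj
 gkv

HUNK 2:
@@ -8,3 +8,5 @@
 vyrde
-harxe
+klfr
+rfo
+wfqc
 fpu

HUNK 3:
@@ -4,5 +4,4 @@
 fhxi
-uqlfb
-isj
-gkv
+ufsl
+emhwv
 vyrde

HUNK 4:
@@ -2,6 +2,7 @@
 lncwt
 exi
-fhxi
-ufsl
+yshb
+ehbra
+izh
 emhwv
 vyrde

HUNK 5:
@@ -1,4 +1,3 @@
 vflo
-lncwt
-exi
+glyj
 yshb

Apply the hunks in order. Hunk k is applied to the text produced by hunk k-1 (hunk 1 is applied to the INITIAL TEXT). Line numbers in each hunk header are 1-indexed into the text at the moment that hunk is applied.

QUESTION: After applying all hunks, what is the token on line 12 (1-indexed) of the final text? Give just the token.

Answer: gvl

Derivation:
Hunk 1: at line 5 remove [seps,zzwoa,vko] add [isj] -> 12 lines: vflo lncwt exi fhxi uqlfb isj gkv vyrde harxe fpu gvl wopf
Hunk 2: at line 8 remove [harxe] add [klfr,rfo,wfqc] -> 14 lines: vflo lncwt exi fhxi uqlfb isj gkv vyrde klfr rfo wfqc fpu gvl wopf
Hunk 3: at line 4 remove [uqlfb,isj,gkv] add [ufsl,emhwv] -> 13 lines: vflo lncwt exi fhxi ufsl emhwv vyrde klfr rfo wfqc fpu gvl wopf
Hunk 4: at line 2 remove [fhxi,ufsl] add [yshb,ehbra,izh] -> 14 lines: vflo lncwt exi yshb ehbra izh emhwv vyrde klfr rfo wfqc fpu gvl wopf
Hunk 5: at line 1 remove [lncwt,exi] add [glyj] -> 13 lines: vflo glyj yshb ehbra izh emhwv vyrde klfr rfo wfqc fpu gvl wopf
Final line 12: gvl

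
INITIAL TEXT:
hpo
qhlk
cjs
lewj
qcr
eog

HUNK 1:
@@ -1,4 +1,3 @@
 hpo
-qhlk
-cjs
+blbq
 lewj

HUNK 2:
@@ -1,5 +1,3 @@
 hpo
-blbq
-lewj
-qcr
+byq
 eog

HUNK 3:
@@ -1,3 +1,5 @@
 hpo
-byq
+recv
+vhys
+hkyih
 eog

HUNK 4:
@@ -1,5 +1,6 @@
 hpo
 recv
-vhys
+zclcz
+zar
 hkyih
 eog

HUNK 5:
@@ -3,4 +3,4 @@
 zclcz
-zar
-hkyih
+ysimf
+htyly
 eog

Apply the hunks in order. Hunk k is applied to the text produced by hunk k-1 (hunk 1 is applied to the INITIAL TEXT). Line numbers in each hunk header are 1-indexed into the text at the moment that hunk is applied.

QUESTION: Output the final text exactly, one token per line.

Answer: hpo
recv
zclcz
ysimf
htyly
eog

Derivation:
Hunk 1: at line 1 remove [qhlk,cjs] add [blbq] -> 5 lines: hpo blbq lewj qcr eog
Hunk 2: at line 1 remove [blbq,lewj,qcr] add [byq] -> 3 lines: hpo byq eog
Hunk 3: at line 1 remove [byq] add [recv,vhys,hkyih] -> 5 lines: hpo recv vhys hkyih eog
Hunk 4: at line 1 remove [vhys] add [zclcz,zar] -> 6 lines: hpo recv zclcz zar hkyih eog
Hunk 5: at line 3 remove [zar,hkyih] add [ysimf,htyly] -> 6 lines: hpo recv zclcz ysimf htyly eog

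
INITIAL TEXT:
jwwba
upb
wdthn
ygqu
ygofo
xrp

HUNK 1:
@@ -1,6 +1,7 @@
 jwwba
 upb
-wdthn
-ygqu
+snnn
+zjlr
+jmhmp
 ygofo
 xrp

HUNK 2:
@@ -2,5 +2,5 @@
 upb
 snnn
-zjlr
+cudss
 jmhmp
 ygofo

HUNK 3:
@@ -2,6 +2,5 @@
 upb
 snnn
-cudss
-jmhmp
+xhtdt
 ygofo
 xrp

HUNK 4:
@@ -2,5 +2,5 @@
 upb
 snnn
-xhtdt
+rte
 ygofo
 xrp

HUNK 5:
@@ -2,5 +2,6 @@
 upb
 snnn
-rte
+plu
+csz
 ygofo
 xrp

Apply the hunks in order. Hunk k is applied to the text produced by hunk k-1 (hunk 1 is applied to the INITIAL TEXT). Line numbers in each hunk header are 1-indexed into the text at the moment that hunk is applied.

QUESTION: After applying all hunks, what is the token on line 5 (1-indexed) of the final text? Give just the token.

Answer: csz

Derivation:
Hunk 1: at line 1 remove [wdthn,ygqu] add [snnn,zjlr,jmhmp] -> 7 lines: jwwba upb snnn zjlr jmhmp ygofo xrp
Hunk 2: at line 2 remove [zjlr] add [cudss] -> 7 lines: jwwba upb snnn cudss jmhmp ygofo xrp
Hunk 3: at line 2 remove [cudss,jmhmp] add [xhtdt] -> 6 lines: jwwba upb snnn xhtdt ygofo xrp
Hunk 4: at line 2 remove [xhtdt] add [rte] -> 6 lines: jwwba upb snnn rte ygofo xrp
Hunk 5: at line 2 remove [rte] add [plu,csz] -> 7 lines: jwwba upb snnn plu csz ygofo xrp
Final line 5: csz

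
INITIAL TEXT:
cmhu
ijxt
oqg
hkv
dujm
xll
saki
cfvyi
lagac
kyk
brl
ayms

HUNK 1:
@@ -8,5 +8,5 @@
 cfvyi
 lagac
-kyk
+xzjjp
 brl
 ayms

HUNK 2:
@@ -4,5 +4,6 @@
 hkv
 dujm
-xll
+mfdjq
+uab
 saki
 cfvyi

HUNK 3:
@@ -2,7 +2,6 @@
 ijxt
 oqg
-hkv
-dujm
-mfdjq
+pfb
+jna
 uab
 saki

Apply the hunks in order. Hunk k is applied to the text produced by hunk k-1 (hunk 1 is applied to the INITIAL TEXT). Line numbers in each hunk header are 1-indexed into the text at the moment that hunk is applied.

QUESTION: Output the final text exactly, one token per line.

Hunk 1: at line 8 remove [kyk] add [xzjjp] -> 12 lines: cmhu ijxt oqg hkv dujm xll saki cfvyi lagac xzjjp brl ayms
Hunk 2: at line 4 remove [xll] add [mfdjq,uab] -> 13 lines: cmhu ijxt oqg hkv dujm mfdjq uab saki cfvyi lagac xzjjp brl ayms
Hunk 3: at line 2 remove [hkv,dujm,mfdjq] add [pfb,jna] -> 12 lines: cmhu ijxt oqg pfb jna uab saki cfvyi lagac xzjjp brl ayms

Answer: cmhu
ijxt
oqg
pfb
jna
uab
saki
cfvyi
lagac
xzjjp
brl
ayms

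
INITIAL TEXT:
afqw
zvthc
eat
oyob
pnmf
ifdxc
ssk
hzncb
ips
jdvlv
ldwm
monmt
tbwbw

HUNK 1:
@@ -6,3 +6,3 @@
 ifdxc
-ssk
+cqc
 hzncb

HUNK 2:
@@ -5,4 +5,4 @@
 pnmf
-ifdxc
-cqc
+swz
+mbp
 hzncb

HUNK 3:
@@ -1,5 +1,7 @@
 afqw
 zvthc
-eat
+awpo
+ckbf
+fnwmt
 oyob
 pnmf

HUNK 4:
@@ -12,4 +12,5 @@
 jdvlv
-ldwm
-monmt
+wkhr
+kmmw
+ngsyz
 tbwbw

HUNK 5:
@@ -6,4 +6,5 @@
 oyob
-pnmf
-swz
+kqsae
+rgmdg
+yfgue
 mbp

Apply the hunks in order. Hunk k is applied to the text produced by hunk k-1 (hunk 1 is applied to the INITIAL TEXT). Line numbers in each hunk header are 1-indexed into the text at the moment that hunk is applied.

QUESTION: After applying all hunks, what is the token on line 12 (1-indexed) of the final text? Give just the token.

Answer: ips

Derivation:
Hunk 1: at line 6 remove [ssk] add [cqc] -> 13 lines: afqw zvthc eat oyob pnmf ifdxc cqc hzncb ips jdvlv ldwm monmt tbwbw
Hunk 2: at line 5 remove [ifdxc,cqc] add [swz,mbp] -> 13 lines: afqw zvthc eat oyob pnmf swz mbp hzncb ips jdvlv ldwm monmt tbwbw
Hunk 3: at line 1 remove [eat] add [awpo,ckbf,fnwmt] -> 15 lines: afqw zvthc awpo ckbf fnwmt oyob pnmf swz mbp hzncb ips jdvlv ldwm monmt tbwbw
Hunk 4: at line 12 remove [ldwm,monmt] add [wkhr,kmmw,ngsyz] -> 16 lines: afqw zvthc awpo ckbf fnwmt oyob pnmf swz mbp hzncb ips jdvlv wkhr kmmw ngsyz tbwbw
Hunk 5: at line 6 remove [pnmf,swz] add [kqsae,rgmdg,yfgue] -> 17 lines: afqw zvthc awpo ckbf fnwmt oyob kqsae rgmdg yfgue mbp hzncb ips jdvlv wkhr kmmw ngsyz tbwbw
Final line 12: ips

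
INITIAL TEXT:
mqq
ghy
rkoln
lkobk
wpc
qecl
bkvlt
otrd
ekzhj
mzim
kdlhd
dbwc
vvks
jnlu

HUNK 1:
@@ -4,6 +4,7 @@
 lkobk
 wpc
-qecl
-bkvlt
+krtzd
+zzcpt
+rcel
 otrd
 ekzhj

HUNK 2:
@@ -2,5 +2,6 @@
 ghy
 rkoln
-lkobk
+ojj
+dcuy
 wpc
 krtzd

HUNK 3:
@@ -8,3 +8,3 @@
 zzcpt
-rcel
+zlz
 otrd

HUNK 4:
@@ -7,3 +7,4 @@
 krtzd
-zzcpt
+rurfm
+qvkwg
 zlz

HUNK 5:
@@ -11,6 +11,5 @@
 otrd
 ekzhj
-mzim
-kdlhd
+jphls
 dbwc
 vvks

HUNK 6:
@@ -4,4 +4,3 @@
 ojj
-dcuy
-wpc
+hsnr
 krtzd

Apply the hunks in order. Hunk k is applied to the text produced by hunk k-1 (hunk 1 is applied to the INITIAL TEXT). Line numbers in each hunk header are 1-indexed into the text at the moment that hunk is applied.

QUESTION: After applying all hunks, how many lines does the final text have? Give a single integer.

Answer: 15

Derivation:
Hunk 1: at line 4 remove [qecl,bkvlt] add [krtzd,zzcpt,rcel] -> 15 lines: mqq ghy rkoln lkobk wpc krtzd zzcpt rcel otrd ekzhj mzim kdlhd dbwc vvks jnlu
Hunk 2: at line 2 remove [lkobk] add [ojj,dcuy] -> 16 lines: mqq ghy rkoln ojj dcuy wpc krtzd zzcpt rcel otrd ekzhj mzim kdlhd dbwc vvks jnlu
Hunk 3: at line 8 remove [rcel] add [zlz] -> 16 lines: mqq ghy rkoln ojj dcuy wpc krtzd zzcpt zlz otrd ekzhj mzim kdlhd dbwc vvks jnlu
Hunk 4: at line 7 remove [zzcpt] add [rurfm,qvkwg] -> 17 lines: mqq ghy rkoln ojj dcuy wpc krtzd rurfm qvkwg zlz otrd ekzhj mzim kdlhd dbwc vvks jnlu
Hunk 5: at line 11 remove [mzim,kdlhd] add [jphls] -> 16 lines: mqq ghy rkoln ojj dcuy wpc krtzd rurfm qvkwg zlz otrd ekzhj jphls dbwc vvks jnlu
Hunk 6: at line 4 remove [dcuy,wpc] add [hsnr] -> 15 lines: mqq ghy rkoln ojj hsnr krtzd rurfm qvkwg zlz otrd ekzhj jphls dbwc vvks jnlu
Final line count: 15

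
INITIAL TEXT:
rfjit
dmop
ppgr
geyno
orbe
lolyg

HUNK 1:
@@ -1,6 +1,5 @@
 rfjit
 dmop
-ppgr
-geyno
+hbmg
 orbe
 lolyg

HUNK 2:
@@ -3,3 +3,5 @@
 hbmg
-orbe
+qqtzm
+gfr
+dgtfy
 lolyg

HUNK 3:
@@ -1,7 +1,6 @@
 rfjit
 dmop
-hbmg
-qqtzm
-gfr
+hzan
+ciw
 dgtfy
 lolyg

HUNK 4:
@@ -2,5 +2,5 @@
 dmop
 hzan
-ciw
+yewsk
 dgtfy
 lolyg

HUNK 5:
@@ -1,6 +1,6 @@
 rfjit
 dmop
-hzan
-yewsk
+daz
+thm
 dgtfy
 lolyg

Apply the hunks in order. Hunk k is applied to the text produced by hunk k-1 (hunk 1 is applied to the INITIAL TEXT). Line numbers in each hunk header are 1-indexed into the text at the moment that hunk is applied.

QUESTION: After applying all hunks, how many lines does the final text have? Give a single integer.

Answer: 6

Derivation:
Hunk 1: at line 1 remove [ppgr,geyno] add [hbmg] -> 5 lines: rfjit dmop hbmg orbe lolyg
Hunk 2: at line 3 remove [orbe] add [qqtzm,gfr,dgtfy] -> 7 lines: rfjit dmop hbmg qqtzm gfr dgtfy lolyg
Hunk 3: at line 1 remove [hbmg,qqtzm,gfr] add [hzan,ciw] -> 6 lines: rfjit dmop hzan ciw dgtfy lolyg
Hunk 4: at line 2 remove [ciw] add [yewsk] -> 6 lines: rfjit dmop hzan yewsk dgtfy lolyg
Hunk 5: at line 1 remove [hzan,yewsk] add [daz,thm] -> 6 lines: rfjit dmop daz thm dgtfy lolyg
Final line count: 6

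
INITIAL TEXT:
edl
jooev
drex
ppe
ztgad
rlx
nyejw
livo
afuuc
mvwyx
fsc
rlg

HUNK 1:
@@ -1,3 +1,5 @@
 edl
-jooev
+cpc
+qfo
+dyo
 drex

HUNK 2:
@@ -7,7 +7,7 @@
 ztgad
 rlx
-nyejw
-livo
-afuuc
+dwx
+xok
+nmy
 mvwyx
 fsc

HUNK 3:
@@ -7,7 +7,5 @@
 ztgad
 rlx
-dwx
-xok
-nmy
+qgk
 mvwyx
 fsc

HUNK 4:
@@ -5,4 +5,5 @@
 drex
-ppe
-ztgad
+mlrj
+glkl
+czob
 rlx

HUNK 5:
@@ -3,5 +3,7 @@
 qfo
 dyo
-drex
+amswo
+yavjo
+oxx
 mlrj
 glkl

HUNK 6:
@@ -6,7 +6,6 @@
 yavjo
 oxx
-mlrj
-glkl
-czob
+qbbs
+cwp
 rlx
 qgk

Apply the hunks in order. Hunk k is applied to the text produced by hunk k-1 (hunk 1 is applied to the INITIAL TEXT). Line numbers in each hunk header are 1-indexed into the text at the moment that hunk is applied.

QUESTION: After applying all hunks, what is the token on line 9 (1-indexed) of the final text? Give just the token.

Hunk 1: at line 1 remove [jooev] add [cpc,qfo,dyo] -> 14 lines: edl cpc qfo dyo drex ppe ztgad rlx nyejw livo afuuc mvwyx fsc rlg
Hunk 2: at line 7 remove [nyejw,livo,afuuc] add [dwx,xok,nmy] -> 14 lines: edl cpc qfo dyo drex ppe ztgad rlx dwx xok nmy mvwyx fsc rlg
Hunk 3: at line 7 remove [dwx,xok,nmy] add [qgk] -> 12 lines: edl cpc qfo dyo drex ppe ztgad rlx qgk mvwyx fsc rlg
Hunk 4: at line 5 remove [ppe,ztgad] add [mlrj,glkl,czob] -> 13 lines: edl cpc qfo dyo drex mlrj glkl czob rlx qgk mvwyx fsc rlg
Hunk 5: at line 3 remove [drex] add [amswo,yavjo,oxx] -> 15 lines: edl cpc qfo dyo amswo yavjo oxx mlrj glkl czob rlx qgk mvwyx fsc rlg
Hunk 6: at line 6 remove [mlrj,glkl,czob] add [qbbs,cwp] -> 14 lines: edl cpc qfo dyo amswo yavjo oxx qbbs cwp rlx qgk mvwyx fsc rlg
Final line 9: cwp

Answer: cwp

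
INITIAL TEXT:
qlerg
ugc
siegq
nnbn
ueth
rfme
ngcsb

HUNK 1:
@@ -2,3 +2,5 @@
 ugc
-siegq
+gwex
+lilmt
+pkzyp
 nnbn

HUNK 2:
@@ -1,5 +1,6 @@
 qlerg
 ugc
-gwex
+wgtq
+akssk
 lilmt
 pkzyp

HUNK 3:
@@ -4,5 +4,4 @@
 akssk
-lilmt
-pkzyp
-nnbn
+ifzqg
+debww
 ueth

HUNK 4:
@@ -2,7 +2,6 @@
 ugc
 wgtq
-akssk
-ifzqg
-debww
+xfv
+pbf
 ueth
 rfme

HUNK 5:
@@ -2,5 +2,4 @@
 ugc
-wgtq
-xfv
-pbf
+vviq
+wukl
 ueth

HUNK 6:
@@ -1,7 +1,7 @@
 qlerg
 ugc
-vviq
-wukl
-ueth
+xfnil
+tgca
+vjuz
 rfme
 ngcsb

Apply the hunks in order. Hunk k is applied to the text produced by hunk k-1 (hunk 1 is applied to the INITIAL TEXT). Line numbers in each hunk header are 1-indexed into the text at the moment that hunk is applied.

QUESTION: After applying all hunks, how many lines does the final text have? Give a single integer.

Answer: 7

Derivation:
Hunk 1: at line 2 remove [siegq] add [gwex,lilmt,pkzyp] -> 9 lines: qlerg ugc gwex lilmt pkzyp nnbn ueth rfme ngcsb
Hunk 2: at line 1 remove [gwex] add [wgtq,akssk] -> 10 lines: qlerg ugc wgtq akssk lilmt pkzyp nnbn ueth rfme ngcsb
Hunk 3: at line 4 remove [lilmt,pkzyp,nnbn] add [ifzqg,debww] -> 9 lines: qlerg ugc wgtq akssk ifzqg debww ueth rfme ngcsb
Hunk 4: at line 2 remove [akssk,ifzqg,debww] add [xfv,pbf] -> 8 lines: qlerg ugc wgtq xfv pbf ueth rfme ngcsb
Hunk 5: at line 2 remove [wgtq,xfv,pbf] add [vviq,wukl] -> 7 lines: qlerg ugc vviq wukl ueth rfme ngcsb
Hunk 6: at line 1 remove [vviq,wukl,ueth] add [xfnil,tgca,vjuz] -> 7 lines: qlerg ugc xfnil tgca vjuz rfme ngcsb
Final line count: 7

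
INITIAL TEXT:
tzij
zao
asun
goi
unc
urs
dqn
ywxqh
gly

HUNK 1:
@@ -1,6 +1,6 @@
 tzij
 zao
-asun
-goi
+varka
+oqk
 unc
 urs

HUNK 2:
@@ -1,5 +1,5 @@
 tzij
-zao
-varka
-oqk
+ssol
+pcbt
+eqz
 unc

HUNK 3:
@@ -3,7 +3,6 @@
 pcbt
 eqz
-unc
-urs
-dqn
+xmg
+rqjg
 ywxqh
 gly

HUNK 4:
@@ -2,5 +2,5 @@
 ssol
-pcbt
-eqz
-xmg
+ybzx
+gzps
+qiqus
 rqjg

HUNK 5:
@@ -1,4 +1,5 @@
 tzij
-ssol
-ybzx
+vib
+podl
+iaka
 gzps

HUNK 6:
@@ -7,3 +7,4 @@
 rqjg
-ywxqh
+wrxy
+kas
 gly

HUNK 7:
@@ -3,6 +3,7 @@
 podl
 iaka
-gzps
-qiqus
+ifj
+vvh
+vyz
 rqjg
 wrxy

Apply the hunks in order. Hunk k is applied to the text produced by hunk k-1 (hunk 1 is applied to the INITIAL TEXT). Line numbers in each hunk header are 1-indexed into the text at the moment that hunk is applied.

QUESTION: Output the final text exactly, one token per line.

Answer: tzij
vib
podl
iaka
ifj
vvh
vyz
rqjg
wrxy
kas
gly

Derivation:
Hunk 1: at line 1 remove [asun,goi] add [varka,oqk] -> 9 lines: tzij zao varka oqk unc urs dqn ywxqh gly
Hunk 2: at line 1 remove [zao,varka,oqk] add [ssol,pcbt,eqz] -> 9 lines: tzij ssol pcbt eqz unc urs dqn ywxqh gly
Hunk 3: at line 3 remove [unc,urs,dqn] add [xmg,rqjg] -> 8 lines: tzij ssol pcbt eqz xmg rqjg ywxqh gly
Hunk 4: at line 2 remove [pcbt,eqz,xmg] add [ybzx,gzps,qiqus] -> 8 lines: tzij ssol ybzx gzps qiqus rqjg ywxqh gly
Hunk 5: at line 1 remove [ssol,ybzx] add [vib,podl,iaka] -> 9 lines: tzij vib podl iaka gzps qiqus rqjg ywxqh gly
Hunk 6: at line 7 remove [ywxqh] add [wrxy,kas] -> 10 lines: tzij vib podl iaka gzps qiqus rqjg wrxy kas gly
Hunk 7: at line 3 remove [gzps,qiqus] add [ifj,vvh,vyz] -> 11 lines: tzij vib podl iaka ifj vvh vyz rqjg wrxy kas gly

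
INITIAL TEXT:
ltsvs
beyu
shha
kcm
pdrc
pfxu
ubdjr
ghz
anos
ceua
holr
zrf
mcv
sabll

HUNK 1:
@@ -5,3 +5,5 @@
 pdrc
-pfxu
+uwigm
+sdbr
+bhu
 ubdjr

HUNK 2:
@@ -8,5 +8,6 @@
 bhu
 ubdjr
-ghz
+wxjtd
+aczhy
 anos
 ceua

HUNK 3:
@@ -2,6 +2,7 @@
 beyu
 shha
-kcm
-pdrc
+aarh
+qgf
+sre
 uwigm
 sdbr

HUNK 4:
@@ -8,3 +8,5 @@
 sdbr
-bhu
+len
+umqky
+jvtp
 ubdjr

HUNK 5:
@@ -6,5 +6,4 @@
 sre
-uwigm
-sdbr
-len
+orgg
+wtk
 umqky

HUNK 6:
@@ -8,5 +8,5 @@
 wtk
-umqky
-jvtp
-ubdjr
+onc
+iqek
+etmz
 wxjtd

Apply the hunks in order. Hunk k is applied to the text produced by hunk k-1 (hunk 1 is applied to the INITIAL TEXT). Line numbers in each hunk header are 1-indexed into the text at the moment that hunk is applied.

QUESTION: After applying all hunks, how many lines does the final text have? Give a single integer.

Answer: 19

Derivation:
Hunk 1: at line 5 remove [pfxu] add [uwigm,sdbr,bhu] -> 16 lines: ltsvs beyu shha kcm pdrc uwigm sdbr bhu ubdjr ghz anos ceua holr zrf mcv sabll
Hunk 2: at line 8 remove [ghz] add [wxjtd,aczhy] -> 17 lines: ltsvs beyu shha kcm pdrc uwigm sdbr bhu ubdjr wxjtd aczhy anos ceua holr zrf mcv sabll
Hunk 3: at line 2 remove [kcm,pdrc] add [aarh,qgf,sre] -> 18 lines: ltsvs beyu shha aarh qgf sre uwigm sdbr bhu ubdjr wxjtd aczhy anos ceua holr zrf mcv sabll
Hunk 4: at line 8 remove [bhu] add [len,umqky,jvtp] -> 20 lines: ltsvs beyu shha aarh qgf sre uwigm sdbr len umqky jvtp ubdjr wxjtd aczhy anos ceua holr zrf mcv sabll
Hunk 5: at line 6 remove [uwigm,sdbr,len] add [orgg,wtk] -> 19 lines: ltsvs beyu shha aarh qgf sre orgg wtk umqky jvtp ubdjr wxjtd aczhy anos ceua holr zrf mcv sabll
Hunk 6: at line 8 remove [umqky,jvtp,ubdjr] add [onc,iqek,etmz] -> 19 lines: ltsvs beyu shha aarh qgf sre orgg wtk onc iqek etmz wxjtd aczhy anos ceua holr zrf mcv sabll
Final line count: 19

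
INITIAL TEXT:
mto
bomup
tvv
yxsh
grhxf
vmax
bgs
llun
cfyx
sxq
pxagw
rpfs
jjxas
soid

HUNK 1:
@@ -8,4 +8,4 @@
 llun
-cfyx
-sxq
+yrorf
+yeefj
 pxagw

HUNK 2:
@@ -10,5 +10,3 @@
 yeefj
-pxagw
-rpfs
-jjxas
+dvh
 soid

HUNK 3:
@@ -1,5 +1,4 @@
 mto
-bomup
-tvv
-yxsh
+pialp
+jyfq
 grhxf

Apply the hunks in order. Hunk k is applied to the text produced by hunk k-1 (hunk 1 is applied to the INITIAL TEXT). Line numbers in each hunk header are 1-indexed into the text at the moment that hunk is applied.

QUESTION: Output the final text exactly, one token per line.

Hunk 1: at line 8 remove [cfyx,sxq] add [yrorf,yeefj] -> 14 lines: mto bomup tvv yxsh grhxf vmax bgs llun yrorf yeefj pxagw rpfs jjxas soid
Hunk 2: at line 10 remove [pxagw,rpfs,jjxas] add [dvh] -> 12 lines: mto bomup tvv yxsh grhxf vmax bgs llun yrorf yeefj dvh soid
Hunk 3: at line 1 remove [bomup,tvv,yxsh] add [pialp,jyfq] -> 11 lines: mto pialp jyfq grhxf vmax bgs llun yrorf yeefj dvh soid

Answer: mto
pialp
jyfq
grhxf
vmax
bgs
llun
yrorf
yeefj
dvh
soid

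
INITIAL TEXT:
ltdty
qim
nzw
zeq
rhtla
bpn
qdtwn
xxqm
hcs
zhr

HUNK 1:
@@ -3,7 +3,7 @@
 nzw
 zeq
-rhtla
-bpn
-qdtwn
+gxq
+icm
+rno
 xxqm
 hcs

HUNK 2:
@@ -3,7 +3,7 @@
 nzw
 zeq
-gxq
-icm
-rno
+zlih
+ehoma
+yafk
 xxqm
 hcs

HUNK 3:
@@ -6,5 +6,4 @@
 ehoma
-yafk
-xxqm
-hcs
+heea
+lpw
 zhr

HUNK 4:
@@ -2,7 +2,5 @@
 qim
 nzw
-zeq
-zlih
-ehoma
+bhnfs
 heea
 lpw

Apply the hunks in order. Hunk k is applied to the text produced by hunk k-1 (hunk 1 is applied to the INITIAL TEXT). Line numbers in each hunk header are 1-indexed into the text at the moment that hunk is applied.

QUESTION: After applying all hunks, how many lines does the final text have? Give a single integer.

Answer: 7

Derivation:
Hunk 1: at line 3 remove [rhtla,bpn,qdtwn] add [gxq,icm,rno] -> 10 lines: ltdty qim nzw zeq gxq icm rno xxqm hcs zhr
Hunk 2: at line 3 remove [gxq,icm,rno] add [zlih,ehoma,yafk] -> 10 lines: ltdty qim nzw zeq zlih ehoma yafk xxqm hcs zhr
Hunk 3: at line 6 remove [yafk,xxqm,hcs] add [heea,lpw] -> 9 lines: ltdty qim nzw zeq zlih ehoma heea lpw zhr
Hunk 4: at line 2 remove [zeq,zlih,ehoma] add [bhnfs] -> 7 lines: ltdty qim nzw bhnfs heea lpw zhr
Final line count: 7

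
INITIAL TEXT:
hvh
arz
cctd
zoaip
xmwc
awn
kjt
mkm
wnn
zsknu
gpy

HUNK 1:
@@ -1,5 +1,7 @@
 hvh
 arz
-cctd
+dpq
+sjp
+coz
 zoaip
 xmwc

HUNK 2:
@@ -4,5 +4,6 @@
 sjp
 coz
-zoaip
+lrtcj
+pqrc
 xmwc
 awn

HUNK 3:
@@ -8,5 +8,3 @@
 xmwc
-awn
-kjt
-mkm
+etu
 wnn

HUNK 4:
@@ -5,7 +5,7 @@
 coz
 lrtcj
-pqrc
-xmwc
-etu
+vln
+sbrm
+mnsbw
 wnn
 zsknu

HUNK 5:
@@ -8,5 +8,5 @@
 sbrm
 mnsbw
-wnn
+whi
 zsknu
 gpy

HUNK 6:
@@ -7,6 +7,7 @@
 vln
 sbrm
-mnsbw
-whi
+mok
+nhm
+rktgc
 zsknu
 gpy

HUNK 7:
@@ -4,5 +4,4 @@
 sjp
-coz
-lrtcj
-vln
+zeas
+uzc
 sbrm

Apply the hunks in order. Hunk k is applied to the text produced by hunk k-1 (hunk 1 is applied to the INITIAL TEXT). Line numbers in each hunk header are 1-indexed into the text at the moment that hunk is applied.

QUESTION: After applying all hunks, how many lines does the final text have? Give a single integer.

Answer: 12

Derivation:
Hunk 1: at line 1 remove [cctd] add [dpq,sjp,coz] -> 13 lines: hvh arz dpq sjp coz zoaip xmwc awn kjt mkm wnn zsknu gpy
Hunk 2: at line 4 remove [zoaip] add [lrtcj,pqrc] -> 14 lines: hvh arz dpq sjp coz lrtcj pqrc xmwc awn kjt mkm wnn zsknu gpy
Hunk 3: at line 8 remove [awn,kjt,mkm] add [etu] -> 12 lines: hvh arz dpq sjp coz lrtcj pqrc xmwc etu wnn zsknu gpy
Hunk 4: at line 5 remove [pqrc,xmwc,etu] add [vln,sbrm,mnsbw] -> 12 lines: hvh arz dpq sjp coz lrtcj vln sbrm mnsbw wnn zsknu gpy
Hunk 5: at line 8 remove [wnn] add [whi] -> 12 lines: hvh arz dpq sjp coz lrtcj vln sbrm mnsbw whi zsknu gpy
Hunk 6: at line 7 remove [mnsbw,whi] add [mok,nhm,rktgc] -> 13 lines: hvh arz dpq sjp coz lrtcj vln sbrm mok nhm rktgc zsknu gpy
Hunk 7: at line 4 remove [coz,lrtcj,vln] add [zeas,uzc] -> 12 lines: hvh arz dpq sjp zeas uzc sbrm mok nhm rktgc zsknu gpy
Final line count: 12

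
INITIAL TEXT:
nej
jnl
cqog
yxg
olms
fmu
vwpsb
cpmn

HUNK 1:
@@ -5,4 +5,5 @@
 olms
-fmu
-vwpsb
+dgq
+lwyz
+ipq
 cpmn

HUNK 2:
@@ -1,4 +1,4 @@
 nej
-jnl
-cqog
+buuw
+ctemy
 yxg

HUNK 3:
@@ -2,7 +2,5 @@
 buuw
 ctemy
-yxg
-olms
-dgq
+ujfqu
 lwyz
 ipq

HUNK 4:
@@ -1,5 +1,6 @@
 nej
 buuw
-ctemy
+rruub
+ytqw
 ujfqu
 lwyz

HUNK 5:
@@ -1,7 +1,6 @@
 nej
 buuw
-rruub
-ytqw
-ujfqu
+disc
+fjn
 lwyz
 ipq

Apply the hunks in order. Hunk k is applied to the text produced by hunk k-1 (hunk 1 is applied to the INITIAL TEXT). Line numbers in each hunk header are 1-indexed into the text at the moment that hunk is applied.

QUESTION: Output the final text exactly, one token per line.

Answer: nej
buuw
disc
fjn
lwyz
ipq
cpmn

Derivation:
Hunk 1: at line 5 remove [fmu,vwpsb] add [dgq,lwyz,ipq] -> 9 lines: nej jnl cqog yxg olms dgq lwyz ipq cpmn
Hunk 2: at line 1 remove [jnl,cqog] add [buuw,ctemy] -> 9 lines: nej buuw ctemy yxg olms dgq lwyz ipq cpmn
Hunk 3: at line 2 remove [yxg,olms,dgq] add [ujfqu] -> 7 lines: nej buuw ctemy ujfqu lwyz ipq cpmn
Hunk 4: at line 1 remove [ctemy] add [rruub,ytqw] -> 8 lines: nej buuw rruub ytqw ujfqu lwyz ipq cpmn
Hunk 5: at line 1 remove [rruub,ytqw,ujfqu] add [disc,fjn] -> 7 lines: nej buuw disc fjn lwyz ipq cpmn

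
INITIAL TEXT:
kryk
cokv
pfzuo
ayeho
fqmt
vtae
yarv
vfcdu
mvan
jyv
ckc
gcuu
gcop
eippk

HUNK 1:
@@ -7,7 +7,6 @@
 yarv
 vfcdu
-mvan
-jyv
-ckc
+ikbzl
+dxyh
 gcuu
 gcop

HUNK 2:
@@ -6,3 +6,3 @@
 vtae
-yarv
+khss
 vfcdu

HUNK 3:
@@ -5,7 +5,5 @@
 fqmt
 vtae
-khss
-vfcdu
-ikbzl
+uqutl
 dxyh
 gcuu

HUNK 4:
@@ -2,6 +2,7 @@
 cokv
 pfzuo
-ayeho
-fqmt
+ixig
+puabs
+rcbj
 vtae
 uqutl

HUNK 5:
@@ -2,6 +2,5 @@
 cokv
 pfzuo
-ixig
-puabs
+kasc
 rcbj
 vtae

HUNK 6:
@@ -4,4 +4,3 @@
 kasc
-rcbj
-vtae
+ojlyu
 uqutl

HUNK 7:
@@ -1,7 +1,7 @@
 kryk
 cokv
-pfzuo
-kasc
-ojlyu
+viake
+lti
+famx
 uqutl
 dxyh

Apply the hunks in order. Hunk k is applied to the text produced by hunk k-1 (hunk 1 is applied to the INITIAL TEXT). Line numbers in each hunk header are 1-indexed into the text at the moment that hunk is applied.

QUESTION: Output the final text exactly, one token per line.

Answer: kryk
cokv
viake
lti
famx
uqutl
dxyh
gcuu
gcop
eippk

Derivation:
Hunk 1: at line 7 remove [mvan,jyv,ckc] add [ikbzl,dxyh] -> 13 lines: kryk cokv pfzuo ayeho fqmt vtae yarv vfcdu ikbzl dxyh gcuu gcop eippk
Hunk 2: at line 6 remove [yarv] add [khss] -> 13 lines: kryk cokv pfzuo ayeho fqmt vtae khss vfcdu ikbzl dxyh gcuu gcop eippk
Hunk 3: at line 5 remove [khss,vfcdu,ikbzl] add [uqutl] -> 11 lines: kryk cokv pfzuo ayeho fqmt vtae uqutl dxyh gcuu gcop eippk
Hunk 4: at line 2 remove [ayeho,fqmt] add [ixig,puabs,rcbj] -> 12 lines: kryk cokv pfzuo ixig puabs rcbj vtae uqutl dxyh gcuu gcop eippk
Hunk 5: at line 2 remove [ixig,puabs] add [kasc] -> 11 lines: kryk cokv pfzuo kasc rcbj vtae uqutl dxyh gcuu gcop eippk
Hunk 6: at line 4 remove [rcbj,vtae] add [ojlyu] -> 10 lines: kryk cokv pfzuo kasc ojlyu uqutl dxyh gcuu gcop eippk
Hunk 7: at line 1 remove [pfzuo,kasc,ojlyu] add [viake,lti,famx] -> 10 lines: kryk cokv viake lti famx uqutl dxyh gcuu gcop eippk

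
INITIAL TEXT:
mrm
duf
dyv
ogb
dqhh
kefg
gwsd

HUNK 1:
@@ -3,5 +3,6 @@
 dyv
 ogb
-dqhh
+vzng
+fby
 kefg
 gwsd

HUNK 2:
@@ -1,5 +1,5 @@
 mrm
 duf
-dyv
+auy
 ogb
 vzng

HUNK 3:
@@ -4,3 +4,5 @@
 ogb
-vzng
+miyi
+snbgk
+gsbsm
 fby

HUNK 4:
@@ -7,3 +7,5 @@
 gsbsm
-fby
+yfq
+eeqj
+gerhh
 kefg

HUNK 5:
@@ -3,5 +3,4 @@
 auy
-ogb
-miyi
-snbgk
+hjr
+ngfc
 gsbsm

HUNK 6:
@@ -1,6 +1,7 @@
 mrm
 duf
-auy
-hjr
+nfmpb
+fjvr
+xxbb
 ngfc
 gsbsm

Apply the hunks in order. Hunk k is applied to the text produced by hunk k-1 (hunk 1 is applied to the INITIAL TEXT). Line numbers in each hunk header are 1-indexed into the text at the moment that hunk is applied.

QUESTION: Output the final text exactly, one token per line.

Answer: mrm
duf
nfmpb
fjvr
xxbb
ngfc
gsbsm
yfq
eeqj
gerhh
kefg
gwsd

Derivation:
Hunk 1: at line 3 remove [dqhh] add [vzng,fby] -> 8 lines: mrm duf dyv ogb vzng fby kefg gwsd
Hunk 2: at line 1 remove [dyv] add [auy] -> 8 lines: mrm duf auy ogb vzng fby kefg gwsd
Hunk 3: at line 4 remove [vzng] add [miyi,snbgk,gsbsm] -> 10 lines: mrm duf auy ogb miyi snbgk gsbsm fby kefg gwsd
Hunk 4: at line 7 remove [fby] add [yfq,eeqj,gerhh] -> 12 lines: mrm duf auy ogb miyi snbgk gsbsm yfq eeqj gerhh kefg gwsd
Hunk 5: at line 3 remove [ogb,miyi,snbgk] add [hjr,ngfc] -> 11 lines: mrm duf auy hjr ngfc gsbsm yfq eeqj gerhh kefg gwsd
Hunk 6: at line 1 remove [auy,hjr] add [nfmpb,fjvr,xxbb] -> 12 lines: mrm duf nfmpb fjvr xxbb ngfc gsbsm yfq eeqj gerhh kefg gwsd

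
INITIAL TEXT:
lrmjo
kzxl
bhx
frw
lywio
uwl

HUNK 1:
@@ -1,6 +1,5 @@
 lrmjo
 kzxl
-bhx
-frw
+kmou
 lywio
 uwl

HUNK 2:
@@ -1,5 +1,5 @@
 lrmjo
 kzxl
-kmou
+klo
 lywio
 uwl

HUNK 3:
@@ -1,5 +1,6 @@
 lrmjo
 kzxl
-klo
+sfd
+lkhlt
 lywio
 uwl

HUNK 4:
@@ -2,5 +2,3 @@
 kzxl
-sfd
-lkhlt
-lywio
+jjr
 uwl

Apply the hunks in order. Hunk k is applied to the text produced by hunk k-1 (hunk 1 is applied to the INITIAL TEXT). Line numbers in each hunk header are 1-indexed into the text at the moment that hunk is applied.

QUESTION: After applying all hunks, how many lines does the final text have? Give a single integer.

Answer: 4

Derivation:
Hunk 1: at line 1 remove [bhx,frw] add [kmou] -> 5 lines: lrmjo kzxl kmou lywio uwl
Hunk 2: at line 1 remove [kmou] add [klo] -> 5 lines: lrmjo kzxl klo lywio uwl
Hunk 3: at line 1 remove [klo] add [sfd,lkhlt] -> 6 lines: lrmjo kzxl sfd lkhlt lywio uwl
Hunk 4: at line 2 remove [sfd,lkhlt,lywio] add [jjr] -> 4 lines: lrmjo kzxl jjr uwl
Final line count: 4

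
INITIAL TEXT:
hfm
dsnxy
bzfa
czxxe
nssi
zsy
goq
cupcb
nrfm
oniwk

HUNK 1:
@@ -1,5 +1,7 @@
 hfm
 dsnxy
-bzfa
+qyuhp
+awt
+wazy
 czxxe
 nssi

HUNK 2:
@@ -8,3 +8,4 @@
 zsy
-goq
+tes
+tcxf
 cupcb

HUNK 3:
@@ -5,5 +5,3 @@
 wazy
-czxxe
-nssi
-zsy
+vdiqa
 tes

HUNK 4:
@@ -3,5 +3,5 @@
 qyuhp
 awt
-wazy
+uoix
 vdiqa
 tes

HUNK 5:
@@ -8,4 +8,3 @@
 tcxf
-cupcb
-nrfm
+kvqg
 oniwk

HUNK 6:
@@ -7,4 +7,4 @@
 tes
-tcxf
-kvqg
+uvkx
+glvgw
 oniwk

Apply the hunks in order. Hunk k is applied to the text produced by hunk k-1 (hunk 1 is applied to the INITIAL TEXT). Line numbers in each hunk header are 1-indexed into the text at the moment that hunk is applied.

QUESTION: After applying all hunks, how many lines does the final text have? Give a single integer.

Hunk 1: at line 1 remove [bzfa] add [qyuhp,awt,wazy] -> 12 lines: hfm dsnxy qyuhp awt wazy czxxe nssi zsy goq cupcb nrfm oniwk
Hunk 2: at line 8 remove [goq] add [tes,tcxf] -> 13 lines: hfm dsnxy qyuhp awt wazy czxxe nssi zsy tes tcxf cupcb nrfm oniwk
Hunk 3: at line 5 remove [czxxe,nssi,zsy] add [vdiqa] -> 11 lines: hfm dsnxy qyuhp awt wazy vdiqa tes tcxf cupcb nrfm oniwk
Hunk 4: at line 3 remove [wazy] add [uoix] -> 11 lines: hfm dsnxy qyuhp awt uoix vdiqa tes tcxf cupcb nrfm oniwk
Hunk 5: at line 8 remove [cupcb,nrfm] add [kvqg] -> 10 lines: hfm dsnxy qyuhp awt uoix vdiqa tes tcxf kvqg oniwk
Hunk 6: at line 7 remove [tcxf,kvqg] add [uvkx,glvgw] -> 10 lines: hfm dsnxy qyuhp awt uoix vdiqa tes uvkx glvgw oniwk
Final line count: 10

Answer: 10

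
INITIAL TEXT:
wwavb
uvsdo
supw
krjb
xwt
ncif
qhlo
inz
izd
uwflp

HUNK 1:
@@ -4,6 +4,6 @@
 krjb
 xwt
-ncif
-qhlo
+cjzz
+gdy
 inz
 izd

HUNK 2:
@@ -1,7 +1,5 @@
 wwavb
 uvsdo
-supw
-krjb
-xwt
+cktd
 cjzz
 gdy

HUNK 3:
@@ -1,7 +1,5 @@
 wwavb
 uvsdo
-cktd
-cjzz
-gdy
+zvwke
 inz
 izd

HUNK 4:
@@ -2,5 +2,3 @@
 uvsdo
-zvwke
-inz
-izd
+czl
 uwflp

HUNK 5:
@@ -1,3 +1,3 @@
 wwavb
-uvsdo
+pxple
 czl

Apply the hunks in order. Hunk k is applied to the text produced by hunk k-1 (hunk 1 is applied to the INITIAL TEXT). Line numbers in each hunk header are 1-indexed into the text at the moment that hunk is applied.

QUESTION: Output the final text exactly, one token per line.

Hunk 1: at line 4 remove [ncif,qhlo] add [cjzz,gdy] -> 10 lines: wwavb uvsdo supw krjb xwt cjzz gdy inz izd uwflp
Hunk 2: at line 1 remove [supw,krjb,xwt] add [cktd] -> 8 lines: wwavb uvsdo cktd cjzz gdy inz izd uwflp
Hunk 3: at line 1 remove [cktd,cjzz,gdy] add [zvwke] -> 6 lines: wwavb uvsdo zvwke inz izd uwflp
Hunk 4: at line 2 remove [zvwke,inz,izd] add [czl] -> 4 lines: wwavb uvsdo czl uwflp
Hunk 5: at line 1 remove [uvsdo] add [pxple] -> 4 lines: wwavb pxple czl uwflp

Answer: wwavb
pxple
czl
uwflp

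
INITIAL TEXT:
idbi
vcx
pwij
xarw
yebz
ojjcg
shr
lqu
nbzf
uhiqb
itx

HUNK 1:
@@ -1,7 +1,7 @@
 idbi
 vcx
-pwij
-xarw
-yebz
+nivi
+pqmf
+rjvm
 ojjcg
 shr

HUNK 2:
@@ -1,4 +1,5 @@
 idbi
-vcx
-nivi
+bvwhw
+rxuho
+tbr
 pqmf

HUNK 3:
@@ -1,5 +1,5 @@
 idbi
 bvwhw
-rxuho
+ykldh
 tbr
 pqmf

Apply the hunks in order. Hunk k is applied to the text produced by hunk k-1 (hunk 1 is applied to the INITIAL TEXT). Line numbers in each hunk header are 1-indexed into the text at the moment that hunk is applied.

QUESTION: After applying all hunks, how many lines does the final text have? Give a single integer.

Answer: 12

Derivation:
Hunk 1: at line 1 remove [pwij,xarw,yebz] add [nivi,pqmf,rjvm] -> 11 lines: idbi vcx nivi pqmf rjvm ojjcg shr lqu nbzf uhiqb itx
Hunk 2: at line 1 remove [vcx,nivi] add [bvwhw,rxuho,tbr] -> 12 lines: idbi bvwhw rxuho tbr pqmf rjvm ojjcg shr lqu nbzf uhiqb itx
Hunk 3: at line 1 remove [rxuho] add [ykldh] -> 12 lines: idbi bvwhw ykldh tbr pqmf rjvm ojjcg shr lqu nbzf uhiqb itx
Final line count: 12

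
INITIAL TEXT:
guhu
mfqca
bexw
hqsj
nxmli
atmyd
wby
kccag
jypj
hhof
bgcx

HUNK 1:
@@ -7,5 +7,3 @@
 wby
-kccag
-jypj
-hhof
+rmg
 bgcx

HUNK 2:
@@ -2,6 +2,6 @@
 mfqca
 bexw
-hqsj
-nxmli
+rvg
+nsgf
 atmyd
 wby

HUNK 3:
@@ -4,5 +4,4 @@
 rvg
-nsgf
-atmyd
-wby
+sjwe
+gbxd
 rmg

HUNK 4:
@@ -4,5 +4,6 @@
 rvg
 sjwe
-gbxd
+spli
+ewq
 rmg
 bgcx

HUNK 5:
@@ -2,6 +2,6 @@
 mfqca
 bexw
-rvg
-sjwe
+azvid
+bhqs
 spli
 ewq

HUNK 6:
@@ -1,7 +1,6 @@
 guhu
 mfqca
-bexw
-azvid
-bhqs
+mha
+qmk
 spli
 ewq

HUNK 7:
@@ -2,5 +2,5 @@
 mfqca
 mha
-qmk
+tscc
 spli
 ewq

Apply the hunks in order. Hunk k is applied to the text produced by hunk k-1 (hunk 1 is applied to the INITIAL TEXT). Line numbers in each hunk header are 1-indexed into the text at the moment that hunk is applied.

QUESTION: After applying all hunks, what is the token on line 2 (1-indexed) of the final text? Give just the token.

Hunk 1: at line 7 remove [kccag,jypj,hhof] add [rmg] -> 9 lines: guhu mfqca bexw hqsj nxmli atmyd wby rmg bgcx
Hunk 2: at line 2 remove [hqsj,nxmli] add [rvg,nsgf] -> 9 lines: guhu mfqca bexw rvg nsgf atmyd wby rmg bgcx
Hunk 3: at line 4 remove [nsgf,atmyd,wby] add [sjwe,gbxd] -> 8 lines: guhu mfqca bexw rvg sjwe gbxd rmg bgcx
Hunk 4: at line 4 remove [gbxd] add [spli,ewq] -> 9 lines: guhu mfqca bexw rvg sjwe spli ewq rmg bgcx
Hunk 5: at line 2 remove [rvg,sjwe] add [azvid,bhqs] -> 9 lines: guhu mfqca bexw azvid bhqs spli ewq rmg bgcx
Hunk 6: at line 1 remove [bexw,azvid,bhqs] add [mha,qmk] -> 8 lines: guhu mfqca mha qmk spli ewq rmg bgcx
Hunk 7: at line 2 remove [qmk] add [tscc] -> 8 lines: guhu mfqca mha tscc spli ewq rmg bgcx
Final line 2: mfqca

Answer: mfqca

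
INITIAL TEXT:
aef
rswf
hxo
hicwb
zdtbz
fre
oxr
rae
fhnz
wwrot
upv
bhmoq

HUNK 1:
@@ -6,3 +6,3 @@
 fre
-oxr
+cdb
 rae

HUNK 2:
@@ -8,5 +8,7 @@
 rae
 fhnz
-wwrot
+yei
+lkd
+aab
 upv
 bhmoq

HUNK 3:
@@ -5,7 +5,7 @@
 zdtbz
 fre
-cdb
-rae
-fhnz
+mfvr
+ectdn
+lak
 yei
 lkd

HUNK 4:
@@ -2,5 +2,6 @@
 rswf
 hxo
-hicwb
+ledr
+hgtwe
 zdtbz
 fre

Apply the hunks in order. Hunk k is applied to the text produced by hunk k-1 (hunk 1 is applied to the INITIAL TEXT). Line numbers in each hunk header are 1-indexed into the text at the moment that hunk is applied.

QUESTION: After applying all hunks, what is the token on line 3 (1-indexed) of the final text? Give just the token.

Hunk 1: at line 6 remove [oxr] add [cdb] -> 12 lines: aef rswf hxo hicwb zdtbz fre cdb rae fhnz wwrot upv bhmoq
Hunk 2: at line 8 remove [wwrot] add [yei,lkd,aab] -> 14 lines: aef rswf hxo hicwb zdtbz fre cdb rae fhnz yei lkd aab upv bhmoq
Hunk 3: at line 5 remove [cdb,rae,fhnz] add [mfvr,ectdn,lak] -> 14 lines: aef rswf hxo hicwb zdtbz fre mfvr ectdn lak yei lkd aab upv bhmoq
Hunk 4: at line 2 remove [hicwb] add [ledr,hgtwe] -> 15 lines: aef rswf hxo ledr hgtwe zdtbz fre mfvr ectdn lak yei lkd aab upv bhmoq
Final line 3: hxo

Answer: hxo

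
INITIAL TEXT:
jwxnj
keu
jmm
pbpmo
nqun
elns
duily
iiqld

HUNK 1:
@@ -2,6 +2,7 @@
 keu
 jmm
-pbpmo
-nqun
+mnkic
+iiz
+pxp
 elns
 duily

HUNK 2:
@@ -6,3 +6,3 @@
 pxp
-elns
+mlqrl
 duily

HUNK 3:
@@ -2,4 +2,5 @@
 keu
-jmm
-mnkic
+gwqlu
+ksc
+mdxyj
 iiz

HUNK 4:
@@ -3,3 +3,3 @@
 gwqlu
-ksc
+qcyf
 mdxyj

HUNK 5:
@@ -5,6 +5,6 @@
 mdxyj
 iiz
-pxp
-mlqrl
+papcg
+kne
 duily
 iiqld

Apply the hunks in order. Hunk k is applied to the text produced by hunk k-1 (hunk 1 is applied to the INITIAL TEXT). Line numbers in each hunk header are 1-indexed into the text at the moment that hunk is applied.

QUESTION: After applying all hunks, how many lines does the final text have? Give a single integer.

Hunk 1: at line 2 remove [pbpmo,nqun] add [mnkic,iiz,pxp] -> 9 lines: jwxnj keu jmm mnkic iiz pxp elns duily iiqld
Hunk 2: at line 6 remove [elns] add [mlqrl] -> 9 lines: jwxnj keu jmm mnkic iiz pxp mlqrl duily iiqld
Hunk 3: at line 2 remove [jmm,mnkic] add [gwqlu,ksc,mdxyj] -> 10 lines: jwxnj keu gwqlu ksc mdxyj iiz pxp mlqrl duily iiqld
Hunk 4: at line 3 remove [ksc] add [qcyf] -> 10 lines: jwxnj keu gwqlu qcyf mdxyj iiz pxp mlqrl duily iiqld
Hunk 5: at line 5 remove [pxp,mlqrl] add [papcg,kne] -> 10 lines: jwxnj keu gwqlu qcyf mdxyj iiz papcg kne duily iiqld
Final line count: 10

Answer: 10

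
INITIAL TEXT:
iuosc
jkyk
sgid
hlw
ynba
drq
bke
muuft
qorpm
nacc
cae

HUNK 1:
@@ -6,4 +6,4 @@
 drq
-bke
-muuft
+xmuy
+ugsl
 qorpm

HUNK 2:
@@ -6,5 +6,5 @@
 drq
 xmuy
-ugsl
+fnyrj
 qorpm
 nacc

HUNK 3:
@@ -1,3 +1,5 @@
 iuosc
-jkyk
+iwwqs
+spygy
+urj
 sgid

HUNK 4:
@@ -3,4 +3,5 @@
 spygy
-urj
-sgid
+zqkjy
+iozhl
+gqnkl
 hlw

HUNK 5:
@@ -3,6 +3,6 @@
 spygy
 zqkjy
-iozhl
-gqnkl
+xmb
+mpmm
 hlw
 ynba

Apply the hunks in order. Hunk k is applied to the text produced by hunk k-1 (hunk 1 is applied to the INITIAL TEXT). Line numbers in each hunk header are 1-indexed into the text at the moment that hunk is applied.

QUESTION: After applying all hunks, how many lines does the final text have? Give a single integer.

Hunk 1: at line 6 remove [bke,muuft] add [xmuy,ugsl] -> 11 lines: iuosc jkyk sgid hlw ynba drq xmuy ugsl qorpm nacc cae
Hunk 2: at line 6 remove [ugsl] add [fnyrj] -> 11 lines: iuosc jkyk sgid hlw ynba drq xmuy fnyrj qorpm nacc cae
Hunk 3: at line 1 remove [jkyk] add [iwwqs,spygy,urj] -> 13 lines: iuosc iwwqs spygy urj sgid hlw ynba drq xmuy fnyrj qorpm nacc cae
Hunk 4: at line 3 remove [urj,sgid] add [zqkjy,iozhl,gqnkl] -> 14 lines: iuosc iwwqs spygy zqkjy iozhl gqnkl hlw ynba drq xmuy fnyrj qorpm nacc cae
Hunk 5: at line 3 remove [iozhl,gqnkl] add [xmb,mpmm] -> 14 lines: iuosc iwwqs spygy zqkjy xmb mpmm hlw ynba drq xmuy fnyrj qorpm nacc cae
Final line count: 14

Answer: 14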